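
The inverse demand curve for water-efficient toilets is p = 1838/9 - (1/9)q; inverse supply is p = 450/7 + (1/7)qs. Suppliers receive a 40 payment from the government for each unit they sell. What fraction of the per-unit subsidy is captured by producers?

Producer share = 0.5625

Pre-subsidy: 1838/9 - (1/9)q = 450/7 + (1/7)q gives q* = 551 and p* = 143.
With the subsidy, sellers receive ps = pb + 40 for each unit, where pb is the price buyers pay.
On the curves, pb = 1838/9 - (1/9)q and ps = 450/7 + (1/7)q; the wedge ps − pb = 40 gives 450/7 + (1/7)q − (1838/9 - (1/9)q) = 40, so q' = 708.5.
Then pb = 1838/9 − (1/9)·708.5 = 125.5 and ps = 450/7 + (1/7)·708.5 = 165.5.
Buyers' price falls by p* − pb = 143 − 125.5 = 17.5; sellers' price rises by ps − p* = 165.5 − 143 = 22.5.
So producers capture 22.5/40 = 0.5625 of each unit of subsidy.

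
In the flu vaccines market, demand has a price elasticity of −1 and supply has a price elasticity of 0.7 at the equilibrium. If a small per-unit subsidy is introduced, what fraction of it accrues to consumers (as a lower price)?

Consumer share = 7/17

For a small subsidy around the equilibrium, the benefit split depends on the relative slopes, which at a point are proportional to the elasticities.
Buyer share = εs/(εs + |εd|) = 0.7/(0.7 + 1) = 7/17; seller share = |εd|/(εs + |εd|) = 10/17.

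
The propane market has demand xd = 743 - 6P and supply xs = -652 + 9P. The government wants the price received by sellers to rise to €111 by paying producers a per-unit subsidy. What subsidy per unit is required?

Required subsidy s = €45 per unit

At a seller price of 111, quantity supplied is -652 + 9·111 = 347.
Buyers absorb 347 only when they pay Pb with 743 − 6·Pb = 347, i.e. Pb = 66.
s = Ps − Pb = 111 − 66 = 45.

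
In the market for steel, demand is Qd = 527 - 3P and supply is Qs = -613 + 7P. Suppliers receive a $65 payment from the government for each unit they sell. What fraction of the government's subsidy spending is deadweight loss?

Pre-subsidy: 527 - 3P = -613 + 7P gives P* = 114, Q* = 185.
With the subsidy, sellers receive Ps = Pb + 65 for each unit, where Pb is the price buyers pay.
Supply in terms of Pb becomes Qs = -613 + 7(Pb + 65) = -158 + 7Pb. Setting this equal to demand: 527 - 3Pb = -158 + 7Pb, so Pb = 68.5.
Sellers receive Ps = 68.5 + 65 = 133.5; Q' = 527 − 3·68.5 = 321.5.
ΔCS = ½(185 + 321.5)(114 − 68.5) = 11522.875; ΔPS = ½(185 + 321.5)(133.5 − 114) = 4938.375.
Government spending = 65 × 321.5 = 20897.5.
DWL = ½ × 65 × (321.5 − 185) = 4436.25; fraction = 4436.25 / 20897.5 = 273/1286.

DWL / government spending = 273/1286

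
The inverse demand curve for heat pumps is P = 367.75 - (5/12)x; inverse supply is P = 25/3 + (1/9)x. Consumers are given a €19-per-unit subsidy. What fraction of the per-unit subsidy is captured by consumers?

Consumer share = 15/19

Pre-subsidy: 367.75 - (5/12)x = 25/3 + (1/9)x gives x* = 681 and P* = 84.
With the rebate, buyers effectively pay Pb = Ps − 19, where Ps is the price sellers receive.
On the curves, Pb = 367.75 - (5/12)x and Ps = 25/3 + (1/9)x; the wedge Ps − Pb = 19 gives 25/3 + (1/9)x − (367.75 - (5/12)x) = 19, so x' = 717.
Then Pb = 367.75 − (5/12)·717 = 69 and Ps = 25/3 + (1/9)·717 = 88.
Buyers' price falls by P* − Pb = 84 − 69 = 15; sellers' price rises by Ps − P* = 88 − 84 = 4.
So consumers capture 15/19 = 15/19 of each unit of subsidy.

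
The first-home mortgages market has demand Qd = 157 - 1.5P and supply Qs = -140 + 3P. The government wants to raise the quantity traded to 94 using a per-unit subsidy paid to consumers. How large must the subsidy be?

At Q = 94, invert demand for the buyer price: Pb = (157 − 94)/1.5 = 42; invert supply for the seller price: Ps = (94 − (-140))/3 = 78.
The subsidy must fill the gap: s = Ps − Pb = 78 − 42 = 36.

Required subsidy s = 36 per unit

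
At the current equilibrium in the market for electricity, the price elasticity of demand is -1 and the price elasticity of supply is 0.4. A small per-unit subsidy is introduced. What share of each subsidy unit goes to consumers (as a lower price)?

Consumer share = 2/7

For a small subsidy around the equilibrium, the benefit split depends on the relative slopes, which at a point are proportional to the elasticities.
Buyer share = εs/(εs + |εd|) = 0.4/(0.4 + 1) = 2/7; seller share = |εd|/(εs + |εd|) = 5/7.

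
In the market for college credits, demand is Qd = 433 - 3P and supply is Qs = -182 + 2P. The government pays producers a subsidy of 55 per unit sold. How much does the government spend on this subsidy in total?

Pre-subsidy: 433 - 3P = -182 + 2P gives P* = 123, Q* = 64.
With the subsidy, sellers receive Ps = Pb + 55 for each unit, where Pb is the price buyers pay.
Supply in terms of Pb becomes Qs = -182 + 2(Pb + 55) = -72 + 2Pb. Setting this equal to demand: 433 - 3Pb = -72 + 2Pb, so Pb = 101.
Sellers receive Ps = 101 + 55 = 156; Q' = 433 − 3·101 = 130.
Government outlay = subsidy × quantity = 55 × 130 = 7150.

Government cost = 7150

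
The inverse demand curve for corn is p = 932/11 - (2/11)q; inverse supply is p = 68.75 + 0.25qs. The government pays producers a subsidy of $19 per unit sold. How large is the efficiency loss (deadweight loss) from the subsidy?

Deadweight loss = $418

Pre-subsidy: 932/11 - (2/11)q = 68.75 + 0.25q gives q* = 37 and p* = 78.
With the subsidy, sellers receive ps = pb + 19 for each unit, where pb is the price buyers pay.
On the curves, pb = 932/11 - (2/11)q and ps = 68.75 + 0.25q; the wedge ps − pb = 19 gives 68.75 + 0.25q − (932/11 - (2/11)q) = 19, so q' = 81.
Then pb = 932/11 − (2/11)·81 = 70 and ps = 68.75 + 0.25·81 = 89.
The subsidy expands output by 81 − 37 = 44 past the efficient level; on those units the gap between marginal cost and willingness to pay runs from 0 up to 19.
DWL = ½ × 19 × 44 = 418.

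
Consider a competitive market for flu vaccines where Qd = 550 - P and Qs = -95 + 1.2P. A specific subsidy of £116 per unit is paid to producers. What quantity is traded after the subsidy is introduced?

Q' = 3521/11

Pre-subsidy: 550 - P = -95 + 1.2P gives P* = 3225/11, Q* = 2825/11.
With the subsidy, sellers receive Ps = Pb + 116 for each unit, where Pb is the price buyers pay.
Supply in terms of Pb becomes Qs = -95 + 1.2(Pb + 116) = 44.2 + 1.2Pb. Setting this equal to demand: 550 - Pb = 44.2 + 1.2Pb, so Pb = 2529/11.
Sellers receive Ps = 2529/11 + 116 = 3805/11; Q' = 550 − 1·(2529/11) = 3521/11.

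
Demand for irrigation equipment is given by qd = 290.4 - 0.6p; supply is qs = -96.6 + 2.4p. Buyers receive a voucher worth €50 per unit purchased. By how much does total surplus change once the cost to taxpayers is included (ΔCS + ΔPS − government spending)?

Net change in total surplus = -€600

Pre-subsidy: 290.4 - 0.6p = -96.6 + 2.4p gives p* = 129, q* = 213.
With the rebate, buyers effectively pay pb = ps − 50, where ps is the price sellers receive.
Demand in terms of ps becomes qd = 290.4 − 0.6(ps − 50) = 320.4 - 0.6ps. Setting this equal to supply: 320.4 - 0.6ps = -96.6 + 2.4ps, so ps = 139.
Buyers pay pb = 139 − 50 = 89; q' = -96.6 + 2.4·139 = 237.
ΔCS = ½(213 + 237)(129 − 89) = 9000; ΔPS = ½(213 + 237)(139 − 129) = 2250.
Government spending = 50 × 237 = 11850.
Net change = 9000 + 2250 − 11850 = -600. The loss equals the DWL triangle ½·50·24.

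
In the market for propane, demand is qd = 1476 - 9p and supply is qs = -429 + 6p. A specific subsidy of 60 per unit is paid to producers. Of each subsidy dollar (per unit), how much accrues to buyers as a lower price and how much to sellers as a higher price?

Buyers gain 24 per unit; sellers gain 36 per unit

Pre-subsidy: 1476 - 9p = -429 + 6p gives p* = 127, q* = 333.
With the subsidy, sellers receive ps = pb + 60 for each unit, where pb is the price buyers pay.
Supply in terms of pb becomes qs = -429 + 6(pb + 60) = -69 + 6pb. Setting this equal to demand: 1476 - 9pb = -69 + 6pb, so pb = 103.
Sellers receive ps = 103 + 60 = 163; q' = 1476 − 9·103 = 549.
Buyers' price falls by p* − pb = 127 − 103 = 24; sellers' price rises by ps − p* = 163 − 127 = 36.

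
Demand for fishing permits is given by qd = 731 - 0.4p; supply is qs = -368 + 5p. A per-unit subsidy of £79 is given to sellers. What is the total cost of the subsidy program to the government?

Government cost = 1447991/27

Pre-subsidy: 731 - 0.4p = -368 + 5p gives p* = 5495/27, q* = 17539/27.
With the subsidy, sellers receive ps = pb + 79 for each unit, where pb is the price buyers pay.
Supply in terms of pb becomes qs = -368 + 5(pb + 79) = 27 + 5pb. Setting this equal to demand: 731 - 0.4pb = 27 + 5pb, so pb = 3520/27.
Sellers receive ps = 3520/27 + 79 = 5653/27; q' = 731 − 0.4·(3520/27) = 18329/27.
Government outlay = subsidy × quantity = 79 × 18329/27 = 1447991/27.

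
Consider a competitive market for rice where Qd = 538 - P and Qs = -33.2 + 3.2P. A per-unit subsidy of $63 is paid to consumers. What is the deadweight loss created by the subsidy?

Deadweight loss = $1512

Pre-subsidy: 538 - P = -33.2 + 3.2P gives P* = 136, Q* = 402.
With the rebate, buyers effectively pay Pb = Ps − 63, where Ps is the price sellers receive.
Demand in terms of Ps becomes Qd = 538 − 1(Ps − 63) = 601 - Ps. Setting this equal to supply: 601 - Ps = -33.2 + 3.2Ps, so Ps = 151.
Buyers pay Pb = 151 − 63 = 88; Q' = -33.2 + 3.2·151 = 450.
The subsidy expands output by 450 − 402 = 48 past the efficient level; on those units the gap between marginal cost and willingness to pay runs from 0 up to 63.
DWL = ½ × 63 × 48 = 1512.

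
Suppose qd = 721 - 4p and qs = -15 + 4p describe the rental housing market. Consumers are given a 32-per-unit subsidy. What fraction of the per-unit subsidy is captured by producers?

Pre-subsidy: 721 - 4p = -15 + 4p gives p* = 92, q* = 353.
With the rebate, buyers effectively pay pb = ps − 32, where ps is the price sellers receive.
Demand in terms of ps becomes qd = 721 − 4(ps − 32) = 849 - 4ps. Setting this equal to supply: 849 - 4ps = -15 + 4ps, so ps = 108.
Buyers pay pb = 108 − 32 = 76; q' = -15 + 4·108 = 417.
Buyers' price falls by p* − pb = 92 − 76 = 16; sellers' price rises by ps − p* = 108 − 92 = 16.
So producers capture 16/32 = 0.5 of each unit of subsidy.

Producer share = 0.5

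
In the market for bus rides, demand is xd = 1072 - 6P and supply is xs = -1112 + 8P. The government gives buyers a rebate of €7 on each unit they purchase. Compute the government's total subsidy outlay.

Pre-subsidy: 1072 - 6P = -1112 + 8P gives P* = 156, x* = 136.
With the rebate, buyers effectively pay Pb = Ps − 7, where Ps is the price sellers receive.
Demand in terms of Ps becomes xd = 1072 − 6(Ps − 7) = 1114 - 6Ps. Setting this equal to supply: 1114 - 6Ps = -1112 + 8Ps, so Ps = 159.
Buyers pay Pb = 159 − 7 = 152; x' = -1112 + 8·159 = 160.
Government outlay = subsidy × quantity = 7 × 160 = 1120.

Government cost = €1120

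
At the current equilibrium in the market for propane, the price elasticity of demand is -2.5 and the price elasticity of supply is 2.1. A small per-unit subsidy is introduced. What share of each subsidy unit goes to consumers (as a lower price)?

Consumer share = 21/46

For a small subsidy around the equilibrium, the benefit split depends on the relative slopes, which at a point are proportional to the elasticities.
Buyer share = εs/(εs + |εd|) = 2.1/(2.1 + 2.5) = 21/46; seller share = |εd|/(εs + |εd|) = 25/46.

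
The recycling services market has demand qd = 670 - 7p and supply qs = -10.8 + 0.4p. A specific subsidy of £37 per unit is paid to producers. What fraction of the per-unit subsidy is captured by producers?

Producer share = 35/37

Pre-subsidy: 670 - 7p = -10.8 + 0.4p gives p* = 92, q* = 26.
With the subsidy, sellers receive ps = pb + 37 for each unit, where pb is the price buyers pay.
Supply in terms of pb becomes qs = -10.8 + 0.4(pb + 37) = 4 + 0.4pb. Setting this equal to demand: 670 - 7pb = 4 + 0.4pb, so pb = 90.
Sellers receive ps = 90 + 37 = 127; q' = 670 − 7·90 = 40.
Buyers' price falls by p* − pb = 92 − 90 = 2; sellers' price rises by ps − p* = 127 − 92 = 35.
So producers capture 35/37 = 35/37 of each unit of subsidy.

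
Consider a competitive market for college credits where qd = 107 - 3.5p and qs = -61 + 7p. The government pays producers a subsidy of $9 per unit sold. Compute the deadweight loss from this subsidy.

Pre-subsidy: 107 - 3.5p = -61 + 7p gives p* = 16, q* = 51.
With the subsidy, sellers receive ps = pb + 9 for each unit, where pb is the price buyers pay.
Supply in terms of pb becomes qs = -61 + 7(pb + 9) = 2 + 7pb. Setting this equal to demand: 107 - 3.5pb = 2 + 7pb, so pb = 10.
Sellers receive ps = 10 + 9 = 19; q' = 107 − 3.5·10 = 72.
The subsidy expands output by 72 − 51 = 21 past the efficient level; on those units the gap between marginal cost and willingness to pay runs from 0 up to 9.
DWL = ½ × 9 × 21 = 94.5.

Deadweight loss = $94.5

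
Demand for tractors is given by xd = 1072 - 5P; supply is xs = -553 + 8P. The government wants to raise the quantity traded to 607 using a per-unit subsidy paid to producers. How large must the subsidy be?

At x = 607, invert demand for the buyer price: Pb = (1072 − 607)/5 = 93; invert supply for the seller price: Ps = (607 − (-553))/8 = 145.
The subsidy must fill the gap: s = Ps − Pb = 145 − 93 = 52.

Required subsidy s = 52 per unit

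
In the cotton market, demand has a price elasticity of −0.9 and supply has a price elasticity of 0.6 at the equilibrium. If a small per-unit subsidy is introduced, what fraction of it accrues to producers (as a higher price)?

For a small subsidy around the equilibrium, the benefit split depends on the relative slopes, which at a point are proportional to the elasticities.
Buyer share = εs/(εs + |εd|) = 0.6/(0.6 + 0.9) = 0.4; seller share = |εd|/(εs + |εd|) = 0.6.
So producers capture 0.6 of the subsidy.

Producer share = 0.6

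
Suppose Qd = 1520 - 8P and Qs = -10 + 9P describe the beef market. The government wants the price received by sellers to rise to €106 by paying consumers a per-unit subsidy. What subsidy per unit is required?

Required subsidy s = €34 per unit

At a seller price of 106, quantity supplied is -10 + 9·106 = 944.
Buyers absorb 944 only when they pay Pb with 1520 − 8·Pb = 944, i.e. Pb = 72.
s = Ps − Pb = 106 − 72 = 34.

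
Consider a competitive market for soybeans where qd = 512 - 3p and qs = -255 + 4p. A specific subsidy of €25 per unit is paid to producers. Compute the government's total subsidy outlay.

Pre-subsidy: 512 - 3p = -255 + 4p gives p* = 767/7, q* = 1283/7.
With the subsidy, sellers receive ps = pb + 25 for each unit, where pb is the price buyers pay.
Supply in terms of pb becomes qs = -255 + 4(pb + 25) = -155 + 4pb. Setting this equal to demand: 512 - 3pb = -155 + 4pb, so pb = 667/7.
Sellers receive ps = 667/7 + 25 = 842/7; q' = 512 − 3·(667/7) = 1583/7.
Government outlay = subsidy × quantity = 25 × 1583/7 = 39575/7.

Government cost = 39575/7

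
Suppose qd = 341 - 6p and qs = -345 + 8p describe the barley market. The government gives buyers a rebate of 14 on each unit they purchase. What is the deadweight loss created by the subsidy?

Pre-subsidy: 341 - 6p = -345 + 8p gives p* = 49, q* = 47.
With the rebate, buyers effectively pay pb = ps − 14, where ps is the price sellers receive.
Demand in terms of ps becomes qd = 341 − 6(ps − 14) = 425 - 6ps. Setting this equal to supply: 425 - 6ps = -345 + 8ps, so ps = 55.
Buyers pay pb = 55 − 14 = 41; q' = -345 + 8·55 = 95.
The subsidy expands output by 95 − 47 = 48 past the efficient level; on those units the gap between marginal cost and willingness to pay runs from 0 up to 14.
DWL = ½ × 14 × 48 = 336.

Deadweight loss = 336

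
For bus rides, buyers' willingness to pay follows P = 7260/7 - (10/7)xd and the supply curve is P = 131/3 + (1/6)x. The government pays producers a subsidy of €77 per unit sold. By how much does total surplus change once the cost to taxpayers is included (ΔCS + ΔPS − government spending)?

Net change in total surplus = -124509/67

Pre-subsidy: 7260/7 - (10/7)x = 131/3 + (1/6)x gives x* = 41726/67 and P* = 9880/67.
With the subsidy, sellers receive Ps = Pb + 77 for each unit, where Pb is the price buyers pay.
On the curves, Pb = 7260/7 - (10/7)x and Ps = 131/3 + (1/6)x; the wedge Ps − Pb = 77 gives 131/3 + (1/6)x − (7260/7 - (10/7)x) = 77, so x' = 44960/67.
Then Pb = 7260/7 − (10/7)·(44960/67) = 5260/67 and Ps = 131/3 + (1/6)·(44960/67) = 10419/67.
ΔCS = ½(41726/67 + 44960/67)(9880/67 − 5260/67) = 200244660/4489; ΔPS = ½(41726/67 + 44960/67)(10419/67 − 9880/67) = 23361877/4489.
Government spending = 77 × 44960/67 = 3461920/67.
Net change = 200244660/4489 + 23361877/4489 − 3461920/67 = -124509/67. The loss equals the DWL triangle ½·77·3234/67.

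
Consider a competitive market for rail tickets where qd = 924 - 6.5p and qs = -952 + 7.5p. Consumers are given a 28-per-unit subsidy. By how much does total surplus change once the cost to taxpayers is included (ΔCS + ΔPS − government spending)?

Pre-subsidy: 924 - 6.5p = -952 + 7.5p gives p* = 134, q* = 53.
With the rebate, buyers effectively pay pb = ps − 28, where ps is the price sellers receive.
Demand in terms of ps becomes qd = 924 − 6.5(ps − 28) = 1106 - 6.5ps. Setting this equal to supply: 1106 - 6.5ps = -952 + 7.5ps, so ps = 147.
Buyers pay pb = 147 − 28 = 119; q' = -952 + 7.5·147 = 150.5.
ΔCS = ½(53 + 150.5)(134 − 119) = 1526.25; ΔPS = ½(53 + 150.5)(147 − 134) = 1322.75.
Government spending = 28 × 150.5 = 4214.
Net change = 1526.25 + 1322.75 − 4214 = -1365. The loss equals the DWL triangle ½·28·97.5.

Net change in total surplus = -1365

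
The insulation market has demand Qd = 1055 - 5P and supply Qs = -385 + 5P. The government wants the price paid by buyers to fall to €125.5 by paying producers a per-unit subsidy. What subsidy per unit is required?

Required subsidy s = €37 per unit

At a buyer price of 125.5, quantity demanded is 1055 − 5·125.5 = 427.5.
Sellers supply 427.5 only when they receive Ps with -385 + 5·Ps = 427.5, i.e. Ps = 162.5.
s = Ps − Pb = 162.5 − 125.5 = 37.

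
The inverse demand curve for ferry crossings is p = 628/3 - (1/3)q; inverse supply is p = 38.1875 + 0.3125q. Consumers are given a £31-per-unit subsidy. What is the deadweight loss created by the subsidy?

Deadweight loss = £744

Pre-subsidy: 628/3 - (1/3)q = 38.1875 + 0.3125q gives q* = 265 and p* = 121.
With the rebate, buyers effectively pay pb = ps − 31, where ps is the price sellers receive.
On the curves, pb = 628/3 - (1/3)q and ps = 38.1875 + 0.3125q; the wedge ps − pb = 31 gives 38.1875 + 0.3125q − (628/3 - (1/3)q) = 31, so q' = 313.
Then pb = 628/3 − (1/3)·313 = 105 and ps = 38.1875 + 0.3125·313 = 136.
The subsidy expands output by 313 − 265 = 48 past the efficient level; on those units the gap between marginal cost and willingness to pay runs from 0 up to 31.
DWL = ½ × 31 × 48 = 744.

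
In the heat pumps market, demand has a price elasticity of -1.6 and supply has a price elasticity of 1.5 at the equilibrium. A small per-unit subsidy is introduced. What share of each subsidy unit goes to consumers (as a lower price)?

Consumer share = 15/31

For a small subsidy around the equilibrium, the benefit split depends on the relative slopes, which at a point are proportional to the elasticities.
Buyer share = εs/(εs + |εd|) = 1.5/(1.5 + 1.6) = 15/31; seller share = |εd|/(εs + |εd|) = 16/31.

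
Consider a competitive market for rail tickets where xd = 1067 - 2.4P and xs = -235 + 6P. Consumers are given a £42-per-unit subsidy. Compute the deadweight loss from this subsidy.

Deadweight loss = £1512

Pre-subsidy: 1067 - 2.4P = -235 + 6P gives P* = 155, x* = 695.
With the rebate, buyers effectively pay Pb = Ps − 42, where Ps is the price sellers receive.
Demand in terms of Ps becomes xd = 1067 − 2.4(Ps − 42) = 1167.8 - 2.4Ps. Setting this equal to supply: 1167.8 - 2.4Ps = -235 + 6Ps, so Ps = 167.
Buyers pay Pb = 167 − 42 = 125; x' = -235 + 6·167 = 767.
The subsidy expands output by 767 − 695 = 72 past the efficient level; on those units the gap between marginal cost and willingness to pay runs from 0 up to 42.
DWL = ½ × 42 × 72 = 1512.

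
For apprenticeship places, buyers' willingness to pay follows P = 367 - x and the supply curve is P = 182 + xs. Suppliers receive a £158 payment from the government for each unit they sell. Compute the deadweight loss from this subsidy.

Pre-subsidy: 367 - x = 182 + x gives x* = 92.5 and P* = 274.5.
With the subsidy, sellers receive Ps = Pb + 158 for each unit, where Pb is the price buyers pay.
On the curves, Pb = 367 - x and Ps = 182 + x; the wedge Ps − Pb = 158 gives 182 + x − (367 - x) = 158, so x' = 171.5.
Then Pb = 367 − 1·171.5 = 195.5 and Ps = 182 + 1·171.5 = 353.5.
The subsidy expands output by 171.5 − 92.5 = 79 past the efficient level; on those units the gap between marginal cost and willingness to pay runs from 0 up to 158.
DWL = ½ × 158 × 79 = 6241.

Deadweight loss = £6241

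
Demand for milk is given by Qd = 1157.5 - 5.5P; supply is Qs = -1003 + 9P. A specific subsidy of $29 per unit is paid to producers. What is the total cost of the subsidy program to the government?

Government cost = $12673

Pre-subsidy: 1157.5 - 5.5P = -1003 + 9P gives P* = 149, Q* = 338.
With the subsidy, sellers receive Ps = Pb + 29 for each unit, where Pb is the price buyers pay.
Supply in terms of Pb becomes Qs = -1003 + 9(Pb + 29) = -742 + 9Pb. Setting this equal to demand: 1157.5 - 5.5Pb = -742 + 9Pb, so Pb = 131.
Sellers receive Ps = 131 + 29 = 160; Q' = 1157.5 − 5.5·131 = 437.
Government outlay = subsidy × quantity = 29 × 437 = 12673.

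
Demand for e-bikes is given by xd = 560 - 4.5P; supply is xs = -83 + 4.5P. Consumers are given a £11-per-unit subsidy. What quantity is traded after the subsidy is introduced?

Pre-subsidy: 560 - 4.5P = -83 + 4.5P gives P* = 643/9, x* = 238.5.
With the rebate, buyers effectively pay Pb = Ps − 11, where Ps is the price sellers receive.
Demand in terms of Ps becomes xd = 560 − 4.5(Ps − 11) = 609.5 - 4.5Ps. Setting this equal to supply: 609.5 - 4.5Ps = -83 + 4.5Ps, so Ps = 1385/18.
Buyers pay Pb = 1385/18 − 11 = 1187/18; x' = -83 + 4.5·(1385/18) = 263.25.

x' = 263.25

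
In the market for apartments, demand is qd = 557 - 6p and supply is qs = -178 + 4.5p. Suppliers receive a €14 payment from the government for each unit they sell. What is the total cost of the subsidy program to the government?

Pre-subsidy: 557 - 6p = -178 + 4.5p gives p* = 70, q* = 137.
With the subsidy, sellers receive ps = pb + 14 for each unit, where pb is the price buyers pay.
Supply in terms of pb becomes qs = -178 + 4.5(pb + 14) = -115 + 4.5pb. Setting this equal to demand: 557 - 6pb = -115 + 4.5pb, so pb = 64.
Sellers receive ps = 64 + 14 = 78; q' = 557 − 6·64 = 173.
Government outlay = subsidy × quantity = 14 × 173 = 2422.

Government cost = €2422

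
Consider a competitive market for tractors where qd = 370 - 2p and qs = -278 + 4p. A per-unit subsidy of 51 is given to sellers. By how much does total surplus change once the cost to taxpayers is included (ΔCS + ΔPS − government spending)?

Pre-subsidy: 370 - 2p = -278 + 4p gives p* = 108, q* = 154.
With the subsidy, sellers receive ps = pb + 51 for each unit, where pb is the price buyers pay.
Supply in terms of pb becomes qs = -278 + 4(pb + 51) = -74 + 4pb. Setting this equal to demand: 370 - 2pb = -74 + 4pb, so pb = 74.
Sellers receive ps = 74 + 51 = 125; q' = 370 − 2·74 = 222.
ΔCS = ½(154 + 222)(108 − 74) = 6392; ΔPS = ½(154 + 222)(125 − 108) = 3196.
Government spending = 51 × 222 = 11322.
Net change = 6392 + 3196 − 11322 = -1734. The loss equals the DWL triangle ½·51·68.

Net change in total surplus = -1734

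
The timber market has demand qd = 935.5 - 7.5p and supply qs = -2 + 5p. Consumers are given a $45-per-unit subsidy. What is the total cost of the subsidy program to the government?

Pre-subsidy: 935.5 - 7.5p = -2 + 5p gives p* = 75, q* = 373.
With the rebate, buyers effectively pay pb = ps − 45, where ps is the price sellers receive.
Demand in terms of ps becomes qd = 935.5 − 7.5(ps − 45) = 1273 - 7.5ps. Setting this equal to supply: 1273 - 7.5ps = -2 + 5ps, so ps = 102.
Buyers pay pb = 102 − 45 = 57; q' = -2 + 5·102 = 508.
Government outlay = subsidy × quantity = 45 × 508 = 22860.

Government cost = $22860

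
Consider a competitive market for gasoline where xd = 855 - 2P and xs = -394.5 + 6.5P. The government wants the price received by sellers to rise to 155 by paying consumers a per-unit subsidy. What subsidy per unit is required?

Required subsidy s = 34 per unit

At a seller price of 155, quantity supplied is -394.5 + 6.5·155 = 613.
Buyers absorb 613 only when they pay Pb with 855 − 2·Pb = 613, i.e. Pb = 121.
s = Ps − Pb = 155 − 121 = 34.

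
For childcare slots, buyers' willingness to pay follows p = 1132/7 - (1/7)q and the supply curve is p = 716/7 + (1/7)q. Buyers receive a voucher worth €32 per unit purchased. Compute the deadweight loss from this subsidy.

Pre-subsidy: 1132/7 - (1/7)q = 716/7 + (1/7)q gives q* = 208 and p* = 132.
With the rebate, buyers effectively pay pb = ps − 32, where ps is the price sellers receive.
On the curves, pb = 1132/7 - (1/7)q and ps = 716/7 + (1/7)q; the wedge ps − pb = 32 gives 716/7 + (1/7)q − (1132/7 - (1/7)q) = 32, so q' = 320.
Then pb = 1132/7 − (1/7)·320 = 116 and ps = 716/7 + (1/7)·320 = 148.
The subsidy expands output by 320 − 208 = 112 past the efficient level; on those units the gap between marginal cost and willingness to pay runs from 0 up to 32.
DWL = ½ × 32 × 112 = 1792.

Deadweight loss = €1792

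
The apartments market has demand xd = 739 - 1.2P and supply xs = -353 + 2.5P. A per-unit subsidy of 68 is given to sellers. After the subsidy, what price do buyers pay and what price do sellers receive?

Pre-subsidy: 739 - 1.2P = -353 + 2.5P gives P* = 10920/37, x* = 14239/37.
With the subsidy, sellers receive Ps = Pb + 68 for each unit, where Pb is the price buyers pay.
Supply in terms of Pb becomes xs = -353 + 2.5(Pb + 68) = -183 + 2.5Pb. Setting this equal to demand: 739 - 1.2Pb = -183 + 2.5Pb, so Pb = 9220/37.
Sellers receive Ps = 9220/37 + 68 = 11736/37; x' = 739 − 1.2·(9220/37) = 16279/37.

Buyers pay 9220/37; sellers receive 11736/37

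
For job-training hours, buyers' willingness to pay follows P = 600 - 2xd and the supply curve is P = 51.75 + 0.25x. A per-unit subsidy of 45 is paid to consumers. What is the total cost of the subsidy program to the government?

Pre-subsidy: 600 - 2x = 51.75 + 0.25x gives x* = 731/3 and P* = 338/3.
With the rebate, buyers effectively pay Pb = Ps − 45, where Ps is the price sellers receive.
On the curves, Pb = 600 - 2x and Ps = 51.75 + 0.25x; the wedge Ps − Pb = 45 gives 51.75 + 0.25x − (600 - 2x) = 45, so x' = 791/3.
Then Pb = 600 − 2·(791/3) = 218/3 and Ps = 51.75 + 0.25·(791/3) = 353/3.
Government outlay = subsidy × quantity = 45 × 791/3 = 11865.

Government cost = 11865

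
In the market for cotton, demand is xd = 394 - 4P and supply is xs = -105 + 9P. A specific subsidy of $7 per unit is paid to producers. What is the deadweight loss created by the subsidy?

Deadweight loss = 882/13

Pre-subsidy: 394 - 4P = -105 + 9P gives P* = 499/13, x* = 3126/13.
With the subsidy, sellers receive Ps = Pb + 7 for each unit, where Pb is the price buyers pay.
Supply in terms of Pb becomes xs = -105 + 9(Pb + 7) = -42 + 9Pb. Setting this equal to demand: 394 - 4Pb = -42 + 9Pb, so Pb = 436/13.
Sellers receive Ps = 436/13 + 7 = 527/13; x' = 394 − 4·(436/13) = 3378/13.
The subsidy expands output by 3378/13 − 3126/13 = 252/13 past the efficient level; on those units the gap between marginal cost and willingness to pay runs from 0 up to 7.
DWL = ½ × 7 × 252/13 = 882/13.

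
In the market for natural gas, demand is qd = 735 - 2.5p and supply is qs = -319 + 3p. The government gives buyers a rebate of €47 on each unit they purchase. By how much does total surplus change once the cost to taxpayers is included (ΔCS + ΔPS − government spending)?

Net change in total surplus = -33135/22

Pre-subsidy: 735 - 2.5p = -319 + 3p gives p* = 2108/11, q* = 2815/11.
With the rebate, buyers effectively pay pb = ps − 47, where ps is the price sellers receive.
Demand in terms of ps becomes qd = 735 − 2.5(ps − 47) = 852.5 - 2.5ps. Setting this equal to supply: 852.5 - 2.5ps = -319 + 3ps, so ps = 213.
Buyers pay pb = 213 − 47 = 166; q' = -319 + 3·213 = 320.
ΔCS = ½(2815/11 + 320)(2108/11 − 166) = 893235/121; ΔPS = ½(2815/11 + 320)(213 − 2108/11) = 1488725/242.
Government spending = 47 × 320 = 15040.
Net change = 893235/121 + 1488725/242 − 15040 = -33135/22. The loss equals the DWL triangle ½·47·705/11.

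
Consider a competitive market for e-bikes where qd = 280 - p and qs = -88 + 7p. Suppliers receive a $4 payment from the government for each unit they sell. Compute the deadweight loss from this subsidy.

Pre-subsidy: 280 - p = -88 + 7p gives p* = 46, q* = 234.
With the subsidy, sellers receive ps = pb + 4 for each unit, where pb is the price buyers pay.
Supply in terms of pb becomes qs = -88 + 7(pb + 4) = -60 + 7pb. Setting this equal to demand: 280 - pb = -60 + 7pb, so pb = 42.5.
Sellers receive ps = 42.5 + 4 = 46.5; q' = 280 − 1·42.5 = 237.5.
The subsidy expands output by 237.5 − 234 = 3.5 past the efficient level; on those units the gap between marginal cost and willingness to pay runs from 0 up to 4.
DWL = ½ × 4 × 3.5 = 7.

Deadweight loss = $7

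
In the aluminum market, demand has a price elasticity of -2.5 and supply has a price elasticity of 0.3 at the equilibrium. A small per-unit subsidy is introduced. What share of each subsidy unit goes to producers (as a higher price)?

Producer share = 25/28

For a small subsidy around the equilibrium, the benefit split depends on the relative slopes, which at a point are proportional to the elasticities.
Buyer share = εs/(εs + |εd|) = 0.3/(0.3 + 2.5) = 3/28; seller share = |εd|/(εs + |εd|) = 25/28.
So producers capture 25/28 of the subsidy.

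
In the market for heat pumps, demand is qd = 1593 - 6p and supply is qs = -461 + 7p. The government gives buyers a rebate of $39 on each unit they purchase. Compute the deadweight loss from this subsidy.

Pre-subsidy: 1593 - 6p = -461 + 7p gives p* = 158, q* = 645.
With the rebate, buyers effectively pay pb = ps − 39, where ps is the price sellers receive.
Demand in terms of ps becomes qd = 1593 − 6(ps − 39) = 1827 - 6ps. Setting this equal to supply: 1827 - 6ps = -461 + 7ps, so ps = 176.
Buyers pay pb = 176 − 39 = 137; q' = -461 + 7·176 = 771.
The subsidy expands output by 771 − 645 = 126 past the efficient level; on those units the gap between marginal cost and willingness to pay runs from 0 up to 39.
DWL = ½ × 39 × 126 = 2457.

Deadweight loss = $2457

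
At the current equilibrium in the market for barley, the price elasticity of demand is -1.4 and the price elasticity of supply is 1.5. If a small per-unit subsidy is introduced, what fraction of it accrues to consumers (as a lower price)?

Consumer share = 15/29

For a small subsidy around the equilibrium, the benefit split depends on the relative slopes, which at a point are proportional to the elasticities.
Buyer share = εs/(εs + |εd|) = 1.5/(1.5 + 1.4) = 15/29; seller share = |εd|/(εs + |εd|) = 14/29.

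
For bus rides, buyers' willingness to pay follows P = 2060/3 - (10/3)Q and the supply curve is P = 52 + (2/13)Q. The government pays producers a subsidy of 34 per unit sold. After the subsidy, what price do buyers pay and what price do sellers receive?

Pre-subsidy: 2060/3 - (10/3)Q = 52 + (2/13)Q gives Q* = 182 and P* = 80.
With the subsidy, sellers receive Ps = Pb + 34 for each unit, where Pb is the price buyers pay.
On the curves, Pb = 2060/3 - (10/3)Q and Ps = 52 + (2/13)Q; the wedge Ps − Pb = 34 gives 52 + (2/13)Q − (2060/3 - (10/3)Q) = 34, so Q' = 191.75.
Then Pb = 2060/3 − (10/3)·191.75 = 47.5 and Ps = 52 + (2/13)·191.75 = 81.5.

Buyers pay 47.5; sellers receive 81.5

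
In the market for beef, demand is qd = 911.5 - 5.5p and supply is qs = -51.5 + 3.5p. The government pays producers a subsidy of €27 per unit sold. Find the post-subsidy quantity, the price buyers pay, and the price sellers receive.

Pre-subsidy: 911.5 - 5.5p = -51.5 + 3.5p gives p* = 107, q* = 323.
With the subsidy, sellers receive ps = pb + 27 for each unit, where pb is the price buyers pay.
Supply in terms of pb becomes qs = -51.5 + 3.5(pb + 27) = 43 + 3.5pb. Setting this equal to demand: 911.5 - 5.5pb = 43 + 3.5pb, so pb = 96.5.
Sellers receive ps = 96.5 + 27 = 123.5; q' = 911.5 − 5.5·96.5 = 380.75.

q' = 380.75; buyers pay €96.5; sellers receive €123.5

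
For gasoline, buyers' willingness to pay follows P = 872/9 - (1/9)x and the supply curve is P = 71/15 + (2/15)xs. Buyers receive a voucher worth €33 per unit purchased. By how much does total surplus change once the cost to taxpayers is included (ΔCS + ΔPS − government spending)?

Pre-subsidy: 872/9 - (1/9)x = 71/15 + (2/15)x gives x* = 377 and P* = 55.
With the rebate, buyers effectively pay Pb = Ps − 33, where Ps is the price sellers receive.
On the curves, Pb = 872/9 - (1/9)x and Ps = 71/15 + (2/15)x; the wedge Ps − Pb = 33 gives 71/15 + (2/15)x − (872/9 - (1/9)x) = 33, so x' = 512.
Then Pb = 872/9 − (1/9)·512 = 40 and Ps = 71/15 + (2/15)·512 = 73.
ΔCS = ½(377 + 512)(55 − 40) = 6667.5; ΔPS = ½(377 + 512)(73 − 55) = 8001.
Government spending = 33 × 512 = 16896.
Net change = 6667.5 + 8001 − 16896 = -2227.5. The loss equals the DWL triangle ½·33·135.

Net change in total surplus = -€2227.5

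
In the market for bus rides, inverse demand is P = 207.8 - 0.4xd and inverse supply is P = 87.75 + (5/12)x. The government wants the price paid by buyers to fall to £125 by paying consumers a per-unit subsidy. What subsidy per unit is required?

At a buyer price of 125, quantity demanded is 519.5 − 2.5·125 = 207.
Sellers supply 207 only when they receive Ps = 87.75 + (5/12)·207 = 174.
s = Ps − Pb = 174 − 125 = 49.

Required subsidy s = £49 per unit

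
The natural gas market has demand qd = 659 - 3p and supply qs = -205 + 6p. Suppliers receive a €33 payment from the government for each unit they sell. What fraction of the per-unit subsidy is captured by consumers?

Pre-subsidy: 659 - 3p = -205 + 6p gives p* = 96, q* = 371.
With the subsidy, sellers receive ps = pb + 33 for each unit, where pb is the price buyers pay.
Supply in terms of pb becomes qs = -205 + 6(pb + 33) = -7 + 6pb. Setting this equal to demand: 659 - 3pb = -7 + 6pb, so pb = 74.
Sellers receive ps = 74 + 33 = 107; q' = 659 − 3·74 = 437.
Buyers' price falls by p* − pb = 96 − 74 = 22; sellers' price rises by ps − p* = 107 − 96 = 11.
So consumers capture 22/33 = 2/3 of each unit of subsidy.

Consumer share = 2/3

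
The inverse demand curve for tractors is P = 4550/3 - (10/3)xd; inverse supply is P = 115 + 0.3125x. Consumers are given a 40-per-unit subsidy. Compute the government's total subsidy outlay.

Government cost = 110720/7

Pre-subsidy: 4550/3 - (10/3)x = 115 + 0.3125x gives x* = 13456/35 and P* = 1646/7.
With the rebate, buyers effectively pay Pb = Ps − 40, where Ps is the price sellers receive.
On the curves, Pb = 4550/3 - (10/3)x and Ps = 115 + 0.3125x; the wedge Ps − Pb = 40 gives 115 + 0.3125x − (4550/3 - (10/3)x) = 40, so x' = 2768/7.
Then Pb = 4550/3 − (10/3)·(2768/7) = 1390/7 and Ps = 115 + 0.3125·(2768/7) = 1670/7.
Government outlay = subsidy × quantity = 40 × 2768/7 = 110720/7.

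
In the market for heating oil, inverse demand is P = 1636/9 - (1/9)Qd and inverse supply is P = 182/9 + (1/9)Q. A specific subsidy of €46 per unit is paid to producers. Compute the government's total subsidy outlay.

Pre-subsidy: 1636/9 - (1/9)Q = 182/9 + (1/9)Q gives Q* = 727 and P* = 101.
With the subsidy, sellers receive Ps = Pb + 46 for each unit, where Pb is the price buyers pay.
On the curves, Pb = 1636/9 - (1/9)Q and Ps = 182/9 + (1/9)Q; the wedge Ps − Pb = 46 gives 182/9 + (1/9)Q − (1636/9 - (1/9)Q) = 46, so Q' = 934.
Then Pb = 1636/9 − (1/9)·934 = 78 and Ps = 182/9 + (1/9)·934 = 124.
Government outlay = subsidy × quantity = 46 × 934 = 42964.

Government cost = €42964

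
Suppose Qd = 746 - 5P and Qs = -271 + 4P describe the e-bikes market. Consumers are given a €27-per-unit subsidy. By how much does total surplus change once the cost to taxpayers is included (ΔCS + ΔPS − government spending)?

Net change in total surplus = -€810

Pre-subsidy: 746 - 5P = -271 + 4P gives P* = 113, Q* = 181.
With the rebate, buyers effectively pay Pb = Ps − 27, where Ps is the price sellers receive.
Demand in terms of Ps becomes Qd = 746 − 5(Ps − 27) = 881 - 5Ps. Setting this equal to supply: 881 - 5Ps = -271 + 4Ps, so Ps = 128.
Buyers pay Pb = 128 − 27 = 101; Q' = -271 + 4·128 = 241.
ΔCS = ½(181 + 241)(113 − 101) = 2532; ΔPS = ½(181 + 241)(128 − 113) = 3165.
Government spending = 27 × 241 = 6507.
Net change = 2532 + 3165 − 6507 = -810. The loss equals the DWL triangle ½·27·60.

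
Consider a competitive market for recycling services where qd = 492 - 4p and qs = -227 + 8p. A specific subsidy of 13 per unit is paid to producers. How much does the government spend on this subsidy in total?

Government cost = 3731

Pre-subsidy: 492 - 4p = -227 + 8p gives p* = 719/12, q* = 757/3.
With the subsidy, sellers receive ps = pb + 13 for each unit, where pb is the price buyers pay.
Supply in terms of pb becomes qs = -227 + 8(pb + 13) = -123 + 8pb. Setting this equal to demand: 492 - 4pb = -123 + 8pb, so pb = 51.25.
Sellers receive ps = 51.25 + 13 = 64.25; q' = 492 − 4·51.25 = 287.
Government outlay = subsidy × quantity = 13 × 287 = 3731.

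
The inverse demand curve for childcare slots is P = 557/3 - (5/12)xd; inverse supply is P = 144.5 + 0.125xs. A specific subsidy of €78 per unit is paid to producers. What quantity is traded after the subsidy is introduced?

Pre-subsidy: 557/3 - (5/12)x = 144.5 + 0.125x gives x* = 76 and P* = 154.
With the subsidy, sellers receive Ps = Pb + 78 for each unit, where Pb is the price buyers pay.
On the curves, Pb = 557/3 - (5/12)x and Ps = 144.5 + 0.125x; the wedge Ps − Pb = 78 gives 144.5 + 0.125x − (557/3 - (5/12)x) = 78, so x' = 220.
Then Pb = 557/3 − (5/12)·220 = 94 and Ps = 144.5 + 0.125·220 = 172.

x' = 220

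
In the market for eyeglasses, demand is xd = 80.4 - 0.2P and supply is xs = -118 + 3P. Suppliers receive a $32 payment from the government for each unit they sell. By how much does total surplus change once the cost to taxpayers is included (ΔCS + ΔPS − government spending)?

Net change in total surplus = -$96

Pre-subsidy: 80.4 - 0.2P = -118 + 3P gives P* = 62, x* = 68.
With the subsidy, sellers receive Ps = Pb + 32 for each unit, where Pb is the price buyers pay.
Supply in terms of Pb becomes xs = -118 + 3(Pb + 32) = -22 + 3Pb. Setting this equal to demand: 80.4 - 0.2Pb = -22 + 3Pb, so Pb = 32.
Sellers receive Ps = 32 + 32 = 64; x' = 80.4 − 0.2·32 = 74.
ΔCS = ½(68 + 74)(62 − 32) = 2130; ΔPS = ½(68 + 74)(64 − 62) = 142.
Government spending = 32 × 74 = 2368.
Net change = 2130 + 142 − 2368 = -96. The loss equals the DWL triangle ½·32·6.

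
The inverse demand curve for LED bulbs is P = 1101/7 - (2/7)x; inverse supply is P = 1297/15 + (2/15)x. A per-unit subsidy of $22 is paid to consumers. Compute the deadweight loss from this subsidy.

Deadweight loss = $577.5

Pre-subsidy: 1101/7 - (2/7)x = 1297/15 + (2/15)x gives x* = 169 and P* = 109.
With the rebate, buyers effectively pay Pb = Ps − 22, where Ps is the price sellers receive.
On the curves, Pb = 1101/7 - (2/7)x and Ps = 1297/15 + (2/15)x; the wedge Ps − Pb = 22 gives 1297/15 + (2/15)x − (1101/7 - (2/7)x) = 22, so x' = 221.5.
Then Pb = 1101/7 − (2/7)·221.5 = 94 and Ps = 1297/15 + (2/15)·221.5 = 116.
The subsidy expands output by 221.5 − 169 = 52.5 past the efficient level; on those units the gap between marginal cost and willingness to pay runs from 0 up to 22.
DWL = ½ × 22 × 52.5 = 577.5.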